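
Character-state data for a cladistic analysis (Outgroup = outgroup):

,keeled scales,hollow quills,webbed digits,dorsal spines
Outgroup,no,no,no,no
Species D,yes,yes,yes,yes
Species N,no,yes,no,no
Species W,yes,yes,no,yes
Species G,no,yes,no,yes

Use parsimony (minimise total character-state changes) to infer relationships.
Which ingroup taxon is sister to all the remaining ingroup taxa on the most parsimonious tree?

The outgroup has state 'no' for every character, so 'yes' is the derived state throughout.
keeled scales (derived state 'yes') is shared by Species D and Species W — a synapomorphy uniting that clade.
All ingroup taxa share the derived state 'yes' for hollow quills; it defines the ingroup but does not resolve relationships within it.
webbed digits (derived state 'yes') is unique to Species D (autapomorphy; uninformative for grouping).
Only Species D, Species G, and Species W show the derived state 'yes' for dorsal spines, supporting them as a clade.
Most parsimonious ingroup topology: (((Species D,Species W),Species G),Species N).
Species N is sister to the clade containing all other ingroup taxa, so it is the earliest-diverging (most basal) ingroup lineage.

Species N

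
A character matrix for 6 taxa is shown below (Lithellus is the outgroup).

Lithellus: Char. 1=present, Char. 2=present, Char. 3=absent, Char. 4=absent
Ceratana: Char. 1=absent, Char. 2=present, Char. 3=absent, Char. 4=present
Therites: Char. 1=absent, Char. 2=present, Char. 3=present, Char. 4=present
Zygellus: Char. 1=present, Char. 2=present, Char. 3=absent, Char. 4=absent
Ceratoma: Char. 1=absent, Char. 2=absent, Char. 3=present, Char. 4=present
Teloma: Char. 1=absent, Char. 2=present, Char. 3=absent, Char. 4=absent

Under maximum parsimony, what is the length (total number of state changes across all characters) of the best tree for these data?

Character polarity is set by the outgroup: the derived state is whichever differs from the outgroup's state, so for Char. 1, Char. 2 the derived state is 'absent', and for the remaining characters it is 'present'.
Char. 1: derived state 'absent' in Ceratana, Ceratoma, Teloma, and Therites only — synapomorphy for {Ceratana, Ceratoma, Teloma, Therites}.
Char. 2: derived state 'absent' in Ceratoma only — an autapomorphy, so it tells us nothing about relationships among taxa.
Only Ceratoma and Therites show the derived state 'present' for Char. 3, supporting them as a clade.
Only Ceratana, Ceratoma, and Therites show the derived state 'present' for Char. 4, supporting them as a clade.
Most parsimonious ingroup topology: (((Ceratana,(Therites,Ceratoma)),Teloma),Zygellus).
Changes per character on this tree: Char. 1: 1; Char. 2: 1; Char. 3: 1; Char. 4: 1.
Total = 4.

4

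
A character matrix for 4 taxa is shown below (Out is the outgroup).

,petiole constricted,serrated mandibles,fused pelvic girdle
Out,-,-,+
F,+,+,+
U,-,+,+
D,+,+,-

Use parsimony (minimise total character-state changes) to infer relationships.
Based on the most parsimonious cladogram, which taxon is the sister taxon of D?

F

Character polarity is set by the outgroup: the derived state is whichever differs from the outgroup's state, so for fused pelvic girdle the derived state is '-', and for the remaining characters it is '+'.
petiole constricted (derived state '+') is shared by D and F — a synapomorphy uniting that clade.
serrated mandibles (derived state '+') is shared by all ingroup taxa — unites the whole ingroup.
fused pelvic girdle: derived state '-' in D only — an autapomorphy, so it tells us nothing about relationships among taxa.
Most parsimonious ingroup topology: ((F,D),U).
D and F form a cherry on this tree, so they are sister taxa.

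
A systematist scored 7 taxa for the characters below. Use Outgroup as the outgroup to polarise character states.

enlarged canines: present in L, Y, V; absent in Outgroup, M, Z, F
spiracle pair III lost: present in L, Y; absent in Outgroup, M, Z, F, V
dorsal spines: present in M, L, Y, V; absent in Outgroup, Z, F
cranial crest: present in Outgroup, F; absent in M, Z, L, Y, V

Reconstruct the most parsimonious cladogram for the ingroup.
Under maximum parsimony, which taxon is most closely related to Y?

L

Character polarity is set by the outgroup: the derived state is whichever differs from the outgroup's state, so for cranial crest the derived state is 'absent', and for the remaining characters it is 'present'.
enlarged canines (derived state 'present') is shared by L, V, and Y — a synapomorphy uniting that clade.
spiracle pair III lost (derived state 'present') is shared by L and Y — a synapomorphy uniting that clade.
Only L, M, V, and Y show the derived state 'present' for dorsal spines, supporting them as a clade.
cranial crest: derived state 'absent' in L, M, V, Y, and Z only — synapomorphy for {L, M, V, Y, Z}.
Most parsimonious ingroup topology: (((M,((L,Y),V)),Z),F).
Y and L form a cherry on this tree, so they are sister taxa.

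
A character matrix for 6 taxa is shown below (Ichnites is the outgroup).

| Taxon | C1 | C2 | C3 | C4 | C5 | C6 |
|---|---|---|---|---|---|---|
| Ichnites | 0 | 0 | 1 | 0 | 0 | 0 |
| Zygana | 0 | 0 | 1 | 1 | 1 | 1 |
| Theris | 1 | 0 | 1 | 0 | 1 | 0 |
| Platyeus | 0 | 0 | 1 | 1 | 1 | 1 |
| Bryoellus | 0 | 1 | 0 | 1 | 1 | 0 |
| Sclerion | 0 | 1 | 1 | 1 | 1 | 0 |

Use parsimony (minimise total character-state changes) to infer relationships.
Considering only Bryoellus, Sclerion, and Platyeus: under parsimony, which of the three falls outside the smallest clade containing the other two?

Platyeus

Character polarity is set by the outgroup: the derived state is whichever differs from the outgroup's state, so for C3 the derived state is '0', and for the remaining characters it is '1'.
C1 (derived state '1') is unique to Theris (autapomorphy; uninformative for grouping).
C2 (derived state '1') is shared by Bryoellus and Sclerion — a synapomorphy uniting that clade.
C3: derived state '0' in Bryoellus only — an autapomorphy, so it tells us nothing about relationships among taxa.
C4: derived state '1' in Bryoellus, Platyeus, Sclerion, and Zygana only — synapomorphy for {Bryoellus, Platyeus, Sclerion, Zygana}.
All ingroup taxa share the derived state '1' for C5; it defines the ingroup but does not resolve relationships within it.
C6: derived state '1' in Platyeus and Zygana only — synapomorphy for {Platyeus, Zygana}.
Most parsimonious ingroup topology: (((Zygana,Platyeus),(Bryoellus,Sclerion)),Theris).
Sclerion and Bryoellus share a more recent common ancestor with each other than either does with Platyeus, so Platyeus is the least closely related of the three.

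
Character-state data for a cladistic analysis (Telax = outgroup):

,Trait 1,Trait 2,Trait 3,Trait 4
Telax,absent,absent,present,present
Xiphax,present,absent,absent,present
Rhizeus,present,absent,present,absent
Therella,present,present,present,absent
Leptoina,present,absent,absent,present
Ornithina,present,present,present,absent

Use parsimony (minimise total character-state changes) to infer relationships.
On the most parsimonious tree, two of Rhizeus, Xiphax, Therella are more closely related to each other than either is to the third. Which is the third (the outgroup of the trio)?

Character polarity is set by the outgroup: the derived state is whichever differs from the outgroup's state, so for Trait 3, Trait 4 the derived state is 'absent', and for the remaining characters it is 'present'.
Trait 1 (derived state 'present') is shared by all ingroup taxa — unites the whole ingroup.
Trait 2: derived state 'present' in Ornithina and Therella only — synapomorphy for {Ornithina, Therella}.
Only Leptoina and Xiphax show the derived state 'absent' for Trait 3, supporting them as a clade.
Only Ornithina, Rhizeus, and Therella show the derived state 'absent' for Trait 4, supporting them as a clade.
Most parsimonious ingroup topology: ((Xiphax,Leptoina),(Rhizeus,(Therella,Ornithina))).
Rhizeus and Therella share a more recent common ancestor with each other than either does with Xiphax, so Xiphax is the least closely related of the three.

Xiphax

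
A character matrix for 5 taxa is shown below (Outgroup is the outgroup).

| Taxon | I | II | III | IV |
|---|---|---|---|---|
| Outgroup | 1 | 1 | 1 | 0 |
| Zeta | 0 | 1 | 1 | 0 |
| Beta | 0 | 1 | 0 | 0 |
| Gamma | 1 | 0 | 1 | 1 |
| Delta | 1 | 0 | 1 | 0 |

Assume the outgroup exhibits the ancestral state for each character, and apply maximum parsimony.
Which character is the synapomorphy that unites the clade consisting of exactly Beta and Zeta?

Character polarity is set by the outgroup: the derived state is whichever differs from the outgroup's state, so for I, II, III the derived state is '0', and for the remaining characters it is '1'.
I (derived state '0') is shared by Beta and Zeta — a synapomorphy uniting that clade.
II (derived state '0') is shared by Delta and Gamma — a synapomorphy uniting that clade.
III (derived state '0') is unique to Beta (autapomorphy; uninformative for grouping).
IV (derived state '1') is unique to Gamma (autapomorphy; uninformative for grouping).
Most parsimonious ingroup topology: ((Zeta,Beta),(Gamma,Delta)).
The clade {Beta, Zeta} is supported by I: its derived state '0' occurs in exactly those taxa and in no other taxon (including the outgroup).

I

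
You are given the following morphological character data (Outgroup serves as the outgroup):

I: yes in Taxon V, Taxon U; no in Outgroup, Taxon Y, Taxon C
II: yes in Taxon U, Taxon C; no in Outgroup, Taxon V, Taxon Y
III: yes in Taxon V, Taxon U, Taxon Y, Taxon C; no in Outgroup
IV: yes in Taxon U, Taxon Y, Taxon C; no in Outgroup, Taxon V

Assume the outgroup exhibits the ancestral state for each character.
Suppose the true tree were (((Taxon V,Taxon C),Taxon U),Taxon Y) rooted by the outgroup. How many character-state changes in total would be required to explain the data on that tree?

Map each character onto (((Taxon V,Taxon C),Taxon U),Taxon Y) (rooted by Outgroup) and count the minimum state changes it requires (Fitch parsimony):
I: 2; II: 2; III: 1; IV: 2.
Total tree length = 7.

7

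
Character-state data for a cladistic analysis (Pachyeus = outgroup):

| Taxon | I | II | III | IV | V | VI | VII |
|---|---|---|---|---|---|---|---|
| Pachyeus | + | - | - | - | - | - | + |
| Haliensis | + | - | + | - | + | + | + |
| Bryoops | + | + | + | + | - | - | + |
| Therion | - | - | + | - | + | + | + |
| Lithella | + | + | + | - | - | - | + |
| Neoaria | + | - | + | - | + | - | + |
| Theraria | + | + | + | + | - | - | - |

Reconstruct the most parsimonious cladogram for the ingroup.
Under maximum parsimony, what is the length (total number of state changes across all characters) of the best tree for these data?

7

Character polarity is set by the outgroup: the derived state is whichever differs from the outgroup's state, so for I, VII the derived state is '-', and for the remaining characters it is '+'.
I (derived state '-') is unique to Therion (autapomorphy; uninformative for grouping).
Only Bryoops, Lithella, and Theraria show the derived state '+' for II, supporting them as a clade.
III (derived state '+') is shared by all ingroup taxa — unites the whole ingroup.
IV (derived state '+') is shared by Bryoops and Theraria — a synapomorphy uniting that clade.
Only Haliensis, Neoaria, and Therion show the derived state '+' for V, supporting them as a clade.
VI (derived state '+') is shared by Haliensis and Therion — a synapomorphy uniting that clade.
VII: derived state '-' in Theraria only — an autapomorphy, so it tells us nothing about relationships among taxa.
Most parsimonious ingroup topology: (((Haliensis,Therion),Neoaria),((Bryoops,Theraria),Lithella)).
Changes per character on this tree: I: 1; II: 1; III: 1; IV: 1; V: 1; VI: 1; VII: 1.
Total = 7.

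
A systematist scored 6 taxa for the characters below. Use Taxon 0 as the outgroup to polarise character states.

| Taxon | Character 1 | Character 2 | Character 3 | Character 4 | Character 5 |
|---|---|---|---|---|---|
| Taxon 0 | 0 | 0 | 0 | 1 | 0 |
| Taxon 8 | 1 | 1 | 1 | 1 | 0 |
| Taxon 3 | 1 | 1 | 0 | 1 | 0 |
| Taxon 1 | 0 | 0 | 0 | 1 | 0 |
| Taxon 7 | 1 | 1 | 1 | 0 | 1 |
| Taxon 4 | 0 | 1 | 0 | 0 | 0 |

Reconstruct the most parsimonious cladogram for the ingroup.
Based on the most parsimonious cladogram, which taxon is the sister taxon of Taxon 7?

Character polarity is set by the outgroup: the derived state is whichever differs from the outgroup's state, so for Character 4 the derived state is '0', and for the remaining characters it is '1'.
Character 1: derived state '1' in Taxon 3, Taxon 7, and Taxon 8 only — synapomorphy for {Taxon 3, Taxon 7, Taxon 8}.
Character 2 (derived state '1') is shared by Taxon 3, Taxon 4, Taxon 7, and Taxon 8 — a synapomorphy uniting that clade.
Only Taxon 7 and Taxon 8 show the derived state '1' for Character 3, supporting them as a clade.
Character 4 (state '0') occurs in Taxon 4 and Taxon 7 but conflicts with the nesting implied by the other characters — most parsimoniously interpreted as homoplasy.
Character 5: derived state '1' in Taxon 7 only — an autapomorphy, so it tells us nothing about relationships among taxa.
Most parsimonious ingroup topology: ((((Taxon 8,Taxon 7),Taxon 3),Taxon 4),Taxon 1).
Taxon 7 and Taxon 8 form a cherry on this tree, so they are sister taxa.

Taxon 8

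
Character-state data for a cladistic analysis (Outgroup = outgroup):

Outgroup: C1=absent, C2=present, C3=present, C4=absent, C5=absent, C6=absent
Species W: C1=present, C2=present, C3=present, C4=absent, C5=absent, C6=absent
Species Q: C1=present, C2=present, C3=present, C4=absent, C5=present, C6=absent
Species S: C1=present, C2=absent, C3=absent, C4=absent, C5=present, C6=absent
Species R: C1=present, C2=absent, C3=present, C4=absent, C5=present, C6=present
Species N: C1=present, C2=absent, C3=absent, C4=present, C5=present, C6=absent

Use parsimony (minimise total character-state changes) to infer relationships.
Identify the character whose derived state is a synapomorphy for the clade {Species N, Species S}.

C3

Character polarity is set by the outgroup: the derived state is whichever differs from the outgroup's state, so for C2, C3 the derived state is 'absent', and for the remaining characters it is 'present'.
C1 (derived state 'present') is shared by all ingroup taxa — unites the whole ingroup.
C2 (derived state 'absent') is shared by Species N, Species R, and Species S — a synapomorphy uniting that clade.
C3 (derived state 'absent') is shared by Species N and Species S — a synapomorphy uniting that clade.
C4 (derived state 'present') is unique to Species N (autapomorphy; uninformative for grouping).
C5 (derived state 'present') is shared by Species N, Species Q, Species R, and Species S — a synapomorphy uniting that clade.
C6 (derived state 'present') is unique to Species R (autapomorphy; uninformative for grouping).
Most parsimonious ingroup topology: (Species W,(Species Q,((Species S,Species N),Species R))).
The clade {Species N, Species S} is supported by C3: its derived state 'absent' occurs in exactly those taxa and in no other taxon (including the outgroup).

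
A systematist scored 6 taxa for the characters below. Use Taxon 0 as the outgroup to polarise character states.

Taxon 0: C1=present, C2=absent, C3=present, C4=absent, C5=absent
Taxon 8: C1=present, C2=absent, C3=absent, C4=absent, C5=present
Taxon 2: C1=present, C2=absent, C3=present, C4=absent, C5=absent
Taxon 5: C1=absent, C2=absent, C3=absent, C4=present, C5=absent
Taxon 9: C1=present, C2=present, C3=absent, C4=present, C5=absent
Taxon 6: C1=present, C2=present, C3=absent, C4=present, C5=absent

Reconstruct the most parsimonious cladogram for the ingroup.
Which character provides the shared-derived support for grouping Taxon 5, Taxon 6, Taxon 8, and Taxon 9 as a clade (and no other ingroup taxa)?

Character polarity is set by the outgroup: the derived state is whichever differs from the outgroup's state, so for C1, C3 the derived state is 'absent', and for the remaining characters it is 'present'.
C1: derived state 'absent' in Taxon 5 only — an autapomorphy, so it tells us nothing about relationships among taxa.
C2 (derived state 'present') is shared by Taxon 6 and Taxon 9 — a synapomorphy uniting that clade.
Only Taxon 5, Taxon 6, Taxon 8, and Taxon 9 show the derived state 'absent' for C3, supporting them as a clade.
Only Taxon 5, Taxon 6, and Taxon 9 show the derived state 'present' for C4, supporting them as a clade.
C5 (derived state 'present') is unique to Taxon 8 (autapomorphy; uninformative for grouping).
Most parsimonious ingroup topology: ((Taxon 8,(Taxon 5,(Taxon 9,Taxon 6))),Taxon 2).
The clade {Taxon 5, Taxon 6, Taxon 8, Taxon 9} is supported by C3: its derived state 'absent' occurs in exactly those taxa and in no other taxon (including the outgroup).

C3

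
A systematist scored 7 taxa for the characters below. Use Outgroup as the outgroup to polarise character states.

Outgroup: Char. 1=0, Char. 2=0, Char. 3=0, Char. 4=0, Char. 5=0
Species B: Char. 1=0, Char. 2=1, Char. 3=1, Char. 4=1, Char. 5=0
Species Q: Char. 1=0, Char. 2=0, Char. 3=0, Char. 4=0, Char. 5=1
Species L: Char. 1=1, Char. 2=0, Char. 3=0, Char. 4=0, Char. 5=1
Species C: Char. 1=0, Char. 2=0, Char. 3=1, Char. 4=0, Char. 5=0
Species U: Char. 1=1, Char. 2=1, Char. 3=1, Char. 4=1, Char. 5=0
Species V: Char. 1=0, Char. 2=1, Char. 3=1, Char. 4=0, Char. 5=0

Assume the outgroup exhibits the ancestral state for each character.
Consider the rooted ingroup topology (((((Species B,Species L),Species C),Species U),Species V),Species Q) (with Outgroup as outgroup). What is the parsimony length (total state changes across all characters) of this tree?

Map each character onto (((((Species B,Species L),Species C),Species U),Species V),Species Q) (rooted by Outgroup) and count the minimum state changes it requires (Fitch parsimony):
Char. 1: 2; Char. 2: 3; Char. 3: 2; Char. 4: 2; Char. 5: 2.
Total tree length = 11.

11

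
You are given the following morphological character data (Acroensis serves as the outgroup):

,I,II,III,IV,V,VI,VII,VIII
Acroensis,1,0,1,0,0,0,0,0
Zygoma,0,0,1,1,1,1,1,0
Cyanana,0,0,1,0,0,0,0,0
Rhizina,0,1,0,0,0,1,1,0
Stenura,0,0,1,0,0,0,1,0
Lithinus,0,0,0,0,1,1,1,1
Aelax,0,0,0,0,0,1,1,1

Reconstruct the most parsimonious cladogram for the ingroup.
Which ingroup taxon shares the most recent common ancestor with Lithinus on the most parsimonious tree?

Aelax

Character polarity is set by the outgroup: the derived state is whichever differs from the outgroup's state, so for I, III the derived state is '0', and for the remaining characters it is '1'.
I (derived state '0') is shared by all ingroup taxa — unites the whole ingroup.
II: derived state '1' in Rhizina only — an autapomorphy, so it tells us nothing about relationships among taxa.
III: derived state '0' in Aelax, Lithinus, and Rhizina only — synapomorphy for {Aelax, Lithinus, Rhizina}.
IV: derived state '1' in Zygoma only — an autapomorphy, so it tells us nothing about relationships among taxa.
V (state '1') occurs in Lithinus and Zygoma but conflicts with the nesting implied by the other characters — most parsimoniously interpreted as homoplasy.
VI: derived state '1' in Aelax, Lithinus, Rhizina, and Zygoma only — synapomorphy for {Aelax, Lithinus, Rhizina, Zygoma}.
VII: derived state '1' in Aelax, Lithinus, Rhizina, Stenura, and Zygoma only — synapomorphy for {Aelax, Lithinus, Rhizina, Stenura, Zygoma}.
VIII: derived state '1' in Aelax and Lithinus only — synapomorphy for {Aelax, Lithinus}.
Most parsimonious ingroup topology: (((Zygoma,(Rhizina,(Lithinus,Aelax))),Stenura),Cyanana).
Lithinus and Aelax form a cherry on this tree, so they are sister taxa.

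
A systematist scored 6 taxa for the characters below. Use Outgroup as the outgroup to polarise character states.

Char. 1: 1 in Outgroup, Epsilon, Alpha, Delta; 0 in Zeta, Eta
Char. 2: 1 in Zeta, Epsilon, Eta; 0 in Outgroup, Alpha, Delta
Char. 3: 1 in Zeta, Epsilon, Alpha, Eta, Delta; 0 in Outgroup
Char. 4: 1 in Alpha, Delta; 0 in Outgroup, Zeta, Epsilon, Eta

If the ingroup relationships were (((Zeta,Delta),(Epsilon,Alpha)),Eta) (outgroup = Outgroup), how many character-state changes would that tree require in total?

8

Map each character onto (((Zeta,Delta),(Epsilon,Alpha)),Eta) (rooted by Outgroup) and count the minimum state changes it requires (Fitch parsimony):
Char. 1: 2; Char. 2: 3; Char. 3: 1; Char. 4: 2.
Total tree length = 8.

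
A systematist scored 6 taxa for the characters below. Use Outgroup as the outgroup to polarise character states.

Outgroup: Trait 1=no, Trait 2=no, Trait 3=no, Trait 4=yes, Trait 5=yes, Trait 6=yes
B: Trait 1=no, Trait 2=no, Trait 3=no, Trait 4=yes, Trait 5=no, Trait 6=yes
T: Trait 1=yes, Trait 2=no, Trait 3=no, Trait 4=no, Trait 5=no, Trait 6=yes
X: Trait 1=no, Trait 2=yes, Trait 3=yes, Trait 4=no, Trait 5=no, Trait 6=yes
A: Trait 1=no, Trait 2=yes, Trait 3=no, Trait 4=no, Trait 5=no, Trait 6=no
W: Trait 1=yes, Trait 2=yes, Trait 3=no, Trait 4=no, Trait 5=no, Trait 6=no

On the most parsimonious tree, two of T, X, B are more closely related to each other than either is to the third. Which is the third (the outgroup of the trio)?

Character polarity is set by the outgroup: the derived state is whichever differs from the outgroup's state, so for Trait 4, Trait 5, Trait 6 the derived state is 'no', and for the remaining characters it is 'yes'.
Trait 1 (state 'yes') occurs in T and W but conflicts with the nesting implied by the other characters — most parsimoniously interpreted as homoplasy.
Trait 2 (derived state 'yes') is shared by A, W, and X — a synapomorphy uniting that clade.
Trait 3 (derived state 'yes') is unique to X (autapomorphy; uninformative for grouping).
Trait 4: derived state 'no' in A, T, W, and X only — synapomorphy for {A, T, W, X}.
All ingroup taxa share the derived state 'no' for Trait 5; it defines the ingroup but does not resolve relationships within it.
Only A and W show the derived state 'no' for Trait 6, supporting them as a clade.
Most parsimonious ingroup topology: (B,(T,(X,(A,W)))).
X and T share a more recent common ancestor with each other than either does with B, so B is the least closely related of the three.

B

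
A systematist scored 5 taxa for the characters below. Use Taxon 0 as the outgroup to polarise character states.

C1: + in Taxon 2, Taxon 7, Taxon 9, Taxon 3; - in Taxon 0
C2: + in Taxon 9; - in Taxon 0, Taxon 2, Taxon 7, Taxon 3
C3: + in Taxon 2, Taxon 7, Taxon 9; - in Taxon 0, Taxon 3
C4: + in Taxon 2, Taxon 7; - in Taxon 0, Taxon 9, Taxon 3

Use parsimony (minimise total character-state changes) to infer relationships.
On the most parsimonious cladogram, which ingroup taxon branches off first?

The outgroup has state '-' for every character, so '+' is the derived state throughout.
C1 (derived state '+') is shared by all ingroup taxa — unites the whole ingroup.
C2: derived state '+' in Taxon 9 only — an autapomorphy, so it tells us nothing about relationships among taxa.
C3: derived state '+' in Taxon 2, Taxon 7, and Taxon 9 only — synapomorphy for {Taxon 2, Taxon 7, Taxon 9}.
Only Taxon 2 and Taxon 7 show the derived state '+' for C4, supporting them as a clade.
Most parsimonious ingroup topology: (((Taxon 2,Taxon 7),Taxon 9),Taxon 3).
Taxon 3 is sister to the clade containing all other ingroup taxa, so it is the earliest-diverging (most basal) ingroup lineage.

Taxon 3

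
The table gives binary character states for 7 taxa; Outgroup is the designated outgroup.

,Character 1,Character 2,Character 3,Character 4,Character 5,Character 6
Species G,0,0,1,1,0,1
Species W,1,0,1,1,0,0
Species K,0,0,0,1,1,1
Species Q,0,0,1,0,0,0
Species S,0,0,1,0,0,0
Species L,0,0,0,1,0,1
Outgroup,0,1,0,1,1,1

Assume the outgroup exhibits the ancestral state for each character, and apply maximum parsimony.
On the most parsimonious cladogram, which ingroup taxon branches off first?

Species K

Character polarity is set by the outgroup: the derived state is whichever differs from the outgroup's state, so for Character 2, Character 4, Character 5, Character 6 the derived state is '0', and for the remaining characters it is '1'.
Character 1 (derived state '1') is unique to Species W (autapomorphy; uninformative for grouping).
All ingroup taxa share the derived state '0' for Character 2; it defines the ingroup but does not resolve relationships within it.
Character 3: derived state '1' in Species G, Species Q, Species S, and Species W only — synapomorphy for {Species G, Species Q, Species S, Species W}.
Character 4: derived state '0' in Species Q and Species S only — synapomorphy for {Species Q, Species S}.
Character 5 (derived state '0') is shared by Species G, Species L, Species Q, Species S, and Species W — a synapomorphy uniting that clade.
Character 6 (derived state '0') is shared by Species Q, Species S, and Species W — a synapomorphy uniting that clade.
Most parsimonious ingroup topology: ((Species L,((Species W,(Species S,Species Q)),Species G)),Species K).
Species K is sister to the clade containing all other ingroup taxa, so it is the earliest-diverging (most basal) ingroup lineage.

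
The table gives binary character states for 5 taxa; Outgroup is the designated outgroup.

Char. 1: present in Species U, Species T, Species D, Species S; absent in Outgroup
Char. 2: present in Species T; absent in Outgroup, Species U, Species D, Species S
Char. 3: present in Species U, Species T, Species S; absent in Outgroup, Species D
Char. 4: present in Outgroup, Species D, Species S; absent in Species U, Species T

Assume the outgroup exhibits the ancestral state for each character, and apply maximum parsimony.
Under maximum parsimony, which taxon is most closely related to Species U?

Character polarity is set by the outgroup: the derived state is whichever differs from the outgroup's state, so for Char. 4 the derived state is 'absent', and for the remaining characters it is 'present'.
All ingroup taxa share the derived state 'present' for Char. 1; it defines the ingroup but does not resolve relationships within it.
Char. 2 (derived state 'present') is unique to Species T (autapomorphy; uninformative for grouping).
Only Species S, Species T, and Species U show the derived state 'present' for Char. 3, supporting them as a clade.
Only Species T and Species U show the derived state 'absent' for Char. 4, supporting them as a clade.
Most parsimonious ingroup topology: ((Species S,(Species T,Species U)),Species D).
Species U and Species T form a cherry on this tree, so they are sister taxa.

Species T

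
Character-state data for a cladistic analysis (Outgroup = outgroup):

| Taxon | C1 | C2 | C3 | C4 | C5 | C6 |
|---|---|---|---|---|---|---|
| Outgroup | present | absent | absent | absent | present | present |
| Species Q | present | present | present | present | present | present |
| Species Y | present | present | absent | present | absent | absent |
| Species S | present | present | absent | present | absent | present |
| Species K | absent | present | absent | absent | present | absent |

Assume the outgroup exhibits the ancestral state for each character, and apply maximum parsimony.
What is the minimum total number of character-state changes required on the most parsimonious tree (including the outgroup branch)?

Character polarity is set by the outgroup: the derived state is whichever differs from the outgroup's state, so for C1, C5, C6 the derived state is 'absent', and for the remaining characters it is 'present'.
C1 (derived state 'absent') is unique to Species K (autapomorphy; uninformative for grouping).
All ingroup taxa share the derived state 'present' for C2; it defines the ingroup but does not resolve relationships within it.
C3 (derived state 'present') is unique to Species Q (autapomorphy; uninformative for grouping).
C4: derived state 'present' in Species Q, Species S, and Species Y only — synapomorphy for {Species Q, Species S, Species Y}.
Only Species S and Species Y show the derived state 'absent' for C5, supporting them as a clade.
C6 (state 'absent') occurs in Species K and Species Y but conflicts with the nesting implied by the other characters — most parsimoniously interpreted as homoplasy.
Most parsimonious ingroup topology: ((Species Q,(Species Y,Species S)),Species K).
Changes per character on this tree: C1: 1; C2: 1; C3: 1; C4: 1; C5: 1; C6: 2.
Total = 7.

7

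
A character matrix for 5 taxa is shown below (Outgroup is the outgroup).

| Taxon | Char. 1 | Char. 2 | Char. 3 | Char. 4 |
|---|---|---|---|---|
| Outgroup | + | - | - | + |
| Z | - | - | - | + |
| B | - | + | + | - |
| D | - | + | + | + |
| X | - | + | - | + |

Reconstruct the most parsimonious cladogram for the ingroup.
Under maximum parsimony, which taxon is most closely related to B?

Character polarity is set by the outgroup: the derived state is whichever differs from the outgroup's state, so for Char. 1, Char. 4 the derived state is '-', and for the remaining characters it is '+'.
Char. 1 (derived state '-') is shared by all ingroup taxa — unites the whole ingroup.
Char. 2: derived state '+' in B, D, and X only — synapomorphy for {B, D, X}.
Char. 3 (derived state '+') is shared by B and D — a synapomorphy uniting that clade.
Char. 4: derived state '-' in B only — an autapomorphy, so it tells us nothing about relationships among taxa.
Most parsimonious ingroup topology: (Z,((B,D),X)).
B and D form a cherry on this tree, so they are sister taxa.

D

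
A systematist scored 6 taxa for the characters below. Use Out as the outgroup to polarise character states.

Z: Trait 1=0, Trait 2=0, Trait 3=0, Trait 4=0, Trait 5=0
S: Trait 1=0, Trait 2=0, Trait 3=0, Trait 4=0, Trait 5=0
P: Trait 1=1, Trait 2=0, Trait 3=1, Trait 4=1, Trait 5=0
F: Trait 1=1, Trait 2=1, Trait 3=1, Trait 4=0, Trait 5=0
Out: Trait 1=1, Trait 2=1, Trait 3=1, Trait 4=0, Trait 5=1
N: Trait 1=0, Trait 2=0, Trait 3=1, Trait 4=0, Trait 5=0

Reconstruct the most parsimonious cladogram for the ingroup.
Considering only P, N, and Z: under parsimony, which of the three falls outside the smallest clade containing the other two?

P

Character polarity is set by the outgroup: the derived state is whichever differs from the outgroup's state, so for Trait 1, Trait 2, Trait 3, Trait 5 the derived state is '0', and for the remaining characters it is '1'.
Trait 1 (derived state '0') is shared by N, S, and Z — a synapomorphy uniting that clade.
Only N, P, S, and Z show the derived state '0' for Trait 2, supporting them as a clade.
Trait 3: derived state '0' in S and Z only — synapomorphy for {S, Z}.
Trait 4: derived state '1' in P only — an autapomorphy, so it tells us nothing about relationships among taxa.
Trait 5 (derived state '0') is shared by all ingroup taxa — unites the whole ingroup.
Most parsimonious ingroup topology: ((((S,Z),N),P),F).
N and Z share a more recent common ancestor with each other than either does with P, so P is the least closely related of the three.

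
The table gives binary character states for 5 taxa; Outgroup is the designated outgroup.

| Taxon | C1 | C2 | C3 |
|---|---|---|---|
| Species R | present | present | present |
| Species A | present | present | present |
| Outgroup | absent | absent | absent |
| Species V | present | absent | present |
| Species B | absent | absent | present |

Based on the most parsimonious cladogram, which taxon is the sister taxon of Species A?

Species R

The outgroup has state 'absent' for every character, so 'present' is the derived state throughout.
C1 (derived state 'present') is shared by Species A, Species R, and Species V — a synapomorphy uniting that clade.
Only Species A and Species R show the derived state 'present' for C2, supporting them as a clade.
All ingroup taxa share the derived state 'present' for C3; it defines the ingroup but does not resolve relationships within it.
Most parsimonious ingroup topology: (((Species A,Species R),Species V),Species B).
Species A and Species R form a cherry on this tree, so they are sister taxa.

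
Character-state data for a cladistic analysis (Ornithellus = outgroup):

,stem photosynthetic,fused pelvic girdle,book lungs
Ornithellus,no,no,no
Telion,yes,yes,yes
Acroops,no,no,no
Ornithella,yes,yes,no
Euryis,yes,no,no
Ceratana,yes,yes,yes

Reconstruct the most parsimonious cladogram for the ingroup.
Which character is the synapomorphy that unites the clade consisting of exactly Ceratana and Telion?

The outgroup has state 'no' for every character, so 'yes' is the derived state throughout.
stem photosynthetic (derived state 'yes') is shared by Ceratana, Euryis, Ornithella, and Telion — a synapomorphy uniting that clade.
Only Ceratana, Ornithella, and Telion show the derived state 'yes' for fused pelvic girdle, supporting them as a clade.
book lungs: derived state 'yes' in Ceratana and Telion only — synapomorphy for {Ceratana, Telion}.
Most parsimonious ingroup topology: ((((Telion,Ceratana),Ornithella),Euryis),Acroops).
The clade {Ceratana, Telion} is supported by book lungs: its derived state 'yes' occurs in exactly those taxa and in no other taxon (including the outgroup).

book lungs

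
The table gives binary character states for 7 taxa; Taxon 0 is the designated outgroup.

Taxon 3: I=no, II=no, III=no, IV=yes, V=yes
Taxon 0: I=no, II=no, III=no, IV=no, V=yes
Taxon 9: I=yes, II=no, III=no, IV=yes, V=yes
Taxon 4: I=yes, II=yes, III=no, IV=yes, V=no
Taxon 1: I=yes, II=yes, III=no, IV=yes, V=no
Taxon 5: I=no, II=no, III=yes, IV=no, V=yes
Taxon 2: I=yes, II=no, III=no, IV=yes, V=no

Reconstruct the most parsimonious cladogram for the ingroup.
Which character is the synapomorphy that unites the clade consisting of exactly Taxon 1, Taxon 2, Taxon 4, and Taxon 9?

Character polarity is set by the outgroup: the derived state is whichever differs from the outgroup's state, so for V the derived state is 'no', and for the remaining characters it is 'yes'.
I: derived state 'yes' in Taxon 1, Taxon 2, Taxon 4, and Taxon 9 only — synapomorphy for {Taxon 1, Taxon 2, Taxon 4, Taxon 9}.
Only Taxon 1 and Taxon 4 show the derived state 'yes' for II, supporting them as a clade.
III: derived state 'yes' in Taxon 5 only — an autapomorphy, so it tells us nothing about relationships among taxa.
IV (derived state 'yes') is shared by Taxon 1, Taxon 2, Taxon 3, Taxon 4, and Taxon 9 — a synapomorphy uniting that clade.
V (derived state 'no') is shared by Taxon 1, Taxon 2, and Taxon 4 — a synapomorphy uniting that clade.
Most parsimonious ingroup topology: ((((Taxon 2,(Taxon 1,Taxon 4)),Taxon 9),Taxon 3),Taxon 5).
The clade {Taxon 1, Taxon 2, Taxon 4, Taxon 9} is supported by I: its derived state 'yes' occurs in exactly those taxa and in no other taxon (including the outgroup).

I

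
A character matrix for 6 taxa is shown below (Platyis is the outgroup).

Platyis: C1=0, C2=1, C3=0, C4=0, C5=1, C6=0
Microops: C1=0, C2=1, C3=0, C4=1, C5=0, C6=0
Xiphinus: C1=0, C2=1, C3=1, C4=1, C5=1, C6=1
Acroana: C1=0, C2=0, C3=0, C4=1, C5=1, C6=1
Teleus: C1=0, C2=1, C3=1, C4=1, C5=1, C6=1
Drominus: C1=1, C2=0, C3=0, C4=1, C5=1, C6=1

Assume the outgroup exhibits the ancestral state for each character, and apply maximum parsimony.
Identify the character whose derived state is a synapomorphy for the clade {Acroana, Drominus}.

Character polarity is set by the outgroup: the derived state is whichever differs from the outgroup's state, so for C2, C5 the derived state is '0', and for the remaining characters it is '1'.
C1: derived state '1' in Drominus only — an autapomorphy, so it tells us nothing about relationships among taxa.
C2: derived state '0' in Acroana and Drominus only — synapomorphy for {Acroana, Drominus}.
Only Teleus and Xiphinus show the derived state '1' for C3, supporting them as a clade.
All ingroup taxa share the derived state '1' for C4; it defines the ingroup but does not resolve relationships within it.
C5: derived state '0' in Microops only — an autapomorphy, so it tells us nothing about relationships among taxa.
C6 (derived state '1') is shared by Acroana, Drominus, Teleus, and Xiphinus — a synapomorphy uniting that clade.
Most parsimonious ingroup topology: (Microops,((Xiphinus,Teleus),(Acroana,Drominus))).
The clade {Acroana, Drominus} is supported by C2: its derived state '0' occurs in exactly those taxa and in no other taxon (including the outgroup).

C2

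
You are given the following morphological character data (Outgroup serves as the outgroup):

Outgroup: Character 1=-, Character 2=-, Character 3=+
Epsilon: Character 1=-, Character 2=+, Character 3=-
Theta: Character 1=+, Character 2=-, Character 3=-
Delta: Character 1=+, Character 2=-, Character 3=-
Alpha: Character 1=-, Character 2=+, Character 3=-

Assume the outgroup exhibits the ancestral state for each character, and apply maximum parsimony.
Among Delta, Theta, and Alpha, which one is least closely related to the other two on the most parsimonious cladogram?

Alpha

Character polarity is set by the outgroup: the derived state is whichever differs from the outgroup's state, so for Character 3 the derived state is '-', and for the remaining characters it is '+'.
Character 1 (derived state '+') is shared by Delta and Theta — a synapomorphy uniting that clade.
Only Alpha and Epsilon show the derived state '+' for Character 2, supporting them as a clade.
Character 3 (derived state '-') is shared by all ingroup taxa — unites the whole ingroup.
Most parsimonious ingroup topology: ((Epsilon,Alpha),(Theta,Delta)).
Theta and Delta share a more recent common ancestor with each other than either does with Alpha, so Alpha is the least closely related of the three.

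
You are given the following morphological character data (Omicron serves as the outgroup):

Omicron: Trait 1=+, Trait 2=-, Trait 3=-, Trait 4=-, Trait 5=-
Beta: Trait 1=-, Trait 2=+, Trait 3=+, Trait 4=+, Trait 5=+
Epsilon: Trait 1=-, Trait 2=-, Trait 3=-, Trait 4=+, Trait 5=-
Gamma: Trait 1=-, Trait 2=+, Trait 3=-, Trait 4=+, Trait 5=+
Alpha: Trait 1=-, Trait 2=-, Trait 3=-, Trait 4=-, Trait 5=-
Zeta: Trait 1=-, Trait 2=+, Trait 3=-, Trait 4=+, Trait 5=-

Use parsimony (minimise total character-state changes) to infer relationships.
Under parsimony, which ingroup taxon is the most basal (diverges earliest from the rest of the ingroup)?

Alpha

Character polarity is set by the outgroup: the derived state is whichever differs from the outgroup's state, so for Trait 1 the derived state is '-', and for the remaining characters it is '+'.
All ingroup taxa share the derived state '-' for Trait 1; it defines the ingroup but does not resolve relationships within it.
Trait 2: derived state '+' in Beta, Gamma, and Zeta only — synapomorphy for {Beta, Gamma, Zeta}.
Trait 3 (derived state '+') is unique to Beta (autapomorphy; uninformative for grouping).
Trait 4 (derived state '+') is shared by Beta, Epsilon, Gamma, and Zeta — a synapomorphy uniting that clade.
Only Beta and Gamma show the derived state '+' for Trait 5, supporting them as a clade.
Most parsimonious ingroup topology: ((((Beta,Gamma),Zeta),Epsilon),Alpha).
Alpha is sister to the clade containing all other ingroup taxa, so it is the earliest-diverging (most basal) ingroup lineage.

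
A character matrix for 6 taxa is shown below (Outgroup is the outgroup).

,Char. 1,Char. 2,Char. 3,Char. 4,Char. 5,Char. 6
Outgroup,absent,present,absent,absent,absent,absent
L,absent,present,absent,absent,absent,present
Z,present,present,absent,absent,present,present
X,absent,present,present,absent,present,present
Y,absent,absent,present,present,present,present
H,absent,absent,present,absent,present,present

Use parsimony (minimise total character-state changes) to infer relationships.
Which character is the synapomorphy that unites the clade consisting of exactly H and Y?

Character polarity is set by the outgroup: the derived state is whichever differs from the outgroup's state, so for Char. 2 the derived state is 'absent', and for the remaining characters it is 'present'.
Char. 1 (derived state 'present') is unique to Z (autapomorphy; uninformative for grouping).
Char. 2: derived state 'absent' in H and Y only — synapomorphy for {H, Y}.
Only H, X, and Y show the derived state 'present' for Char. 3, supporting them as a clade.
Char. 4 (derived state 'present') is unique to Y (autapomorphy; uninformative for grouping).
Char. 5: derived state 'present' in H, X, Y, and Z only — synapomorphy for {H, X, Y, Z}.
Char. 6 (derived state 'present') is shared by all ingroup taxa — unites the whole ingroup.
Most parsimonious ingroup topology: (L,(Z,(X,(Y,H)))).
The clade {H, Y} is supported by Char. 2: its derived state 'absent' occurs in exactly those taxa and in no other taxon (including the outgroup).

Char. 2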